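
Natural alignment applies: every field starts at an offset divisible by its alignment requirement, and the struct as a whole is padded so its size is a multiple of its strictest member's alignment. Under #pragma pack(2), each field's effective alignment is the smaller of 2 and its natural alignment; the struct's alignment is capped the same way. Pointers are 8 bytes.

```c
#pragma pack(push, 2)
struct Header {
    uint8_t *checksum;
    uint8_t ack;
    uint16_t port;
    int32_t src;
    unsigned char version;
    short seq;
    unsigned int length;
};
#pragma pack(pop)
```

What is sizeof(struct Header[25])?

600

@0: checksum [8B, align 2] → 8
@8: ack [1B, align 1] → 9
+1 pad (align 2)
@10: port [2B, align 2] → 12
@12: src [4B, align 2] → 16
@16: version [1B, align 1] → 17
+1 pad (align 2)
@18: seq [2B, align 2] → 20
@20: length [4B, align 2] → 24
size 24, align 2
array of 25: 25 × 24 = 600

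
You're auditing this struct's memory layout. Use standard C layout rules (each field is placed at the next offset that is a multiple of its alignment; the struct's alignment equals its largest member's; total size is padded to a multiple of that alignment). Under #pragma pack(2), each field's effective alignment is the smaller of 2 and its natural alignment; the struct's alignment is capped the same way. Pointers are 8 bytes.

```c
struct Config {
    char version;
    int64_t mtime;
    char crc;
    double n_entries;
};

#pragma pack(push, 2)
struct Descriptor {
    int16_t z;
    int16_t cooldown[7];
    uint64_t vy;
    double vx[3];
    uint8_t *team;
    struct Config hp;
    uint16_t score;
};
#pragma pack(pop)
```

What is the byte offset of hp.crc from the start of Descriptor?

Config: @0: version [1B, align 1] → 1; +7 pad (align 8); @8: mtime [8B, align 8] → 16; @16: crc [1B, align 1] → 17; +7 pad (align 8); @24: n_entries [8B, align 8] → 32; size 32, align 8
@0: z [2B, align 2] → 2
@2: cooldown [14B, align 2] → 16
@16: vy [8B, align 2] → 24
@24: vx [24B, align 2] → 48
@48: team [8B, align 2] → 56
@56: hp [32B, align 2] → 88
within Config: crc at 16
56 + 16 = 72

72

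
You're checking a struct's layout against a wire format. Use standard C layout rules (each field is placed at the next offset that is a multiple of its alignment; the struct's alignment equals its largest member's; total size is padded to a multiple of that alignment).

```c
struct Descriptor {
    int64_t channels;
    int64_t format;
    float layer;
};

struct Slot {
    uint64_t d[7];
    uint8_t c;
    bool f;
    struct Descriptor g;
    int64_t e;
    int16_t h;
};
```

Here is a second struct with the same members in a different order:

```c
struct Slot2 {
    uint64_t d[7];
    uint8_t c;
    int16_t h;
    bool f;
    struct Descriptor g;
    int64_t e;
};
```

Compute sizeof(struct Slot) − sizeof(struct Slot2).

Descriptor: @0: channels [8B, align 8] → 8; @8: format [8B, align 8] → 16; @16: layer [4B, align 4] → 20; +4 tail pad (align 8); size 24, align 8
@0: d [56B, align 8] → 56
@56: c [1B, align 1] → 57
@57: f [1B, align 1] → 58
+6 pad (align 8)
@64: g [24B, align 8] → 88
@88: e [8B, align 8] → 96
@96: h [2B, align 2] → 98
+6 tail pad (align 8)
size 104, align 8
— Slot2 —
@0: d [56B, align 8] → 56
@56: c [1B, align 1] → 57
+1 pad (align 2)
@58: h [2B, align 2] → 60
@60: f [1B, align 1] → 61
+3 pad (align 8)
@64: g [24B, align 8] → 88
@88: e [8B, align 8] → 96
size 96, align 8
104 − 96 = 8

8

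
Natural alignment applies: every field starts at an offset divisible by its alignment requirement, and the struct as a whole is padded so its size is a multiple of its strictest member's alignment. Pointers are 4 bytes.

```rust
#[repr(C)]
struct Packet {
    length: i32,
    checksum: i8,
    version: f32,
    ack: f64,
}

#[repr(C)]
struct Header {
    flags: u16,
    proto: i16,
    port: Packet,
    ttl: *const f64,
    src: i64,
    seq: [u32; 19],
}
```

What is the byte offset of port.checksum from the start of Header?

12

Packet: 0..4  length  (4B, 4-aligned); 4..5  checksum  (1B, 1-aligned); 5..8  -- padding (3B); 8..12  version  (4B, 4-aligned); 12..16  -- padding (4B); 16..24  ack  (8B, 8-aligned); sizeof = 24, alignof = 8
0..2  flags  (2B, 2-aligned)
2..4  proto  (2B, 2-aligned)
4..8  -- padding (4B)
8..32  port  (24B, 8-aligned)
within Packet: checksum at 4
8 + 4 = 12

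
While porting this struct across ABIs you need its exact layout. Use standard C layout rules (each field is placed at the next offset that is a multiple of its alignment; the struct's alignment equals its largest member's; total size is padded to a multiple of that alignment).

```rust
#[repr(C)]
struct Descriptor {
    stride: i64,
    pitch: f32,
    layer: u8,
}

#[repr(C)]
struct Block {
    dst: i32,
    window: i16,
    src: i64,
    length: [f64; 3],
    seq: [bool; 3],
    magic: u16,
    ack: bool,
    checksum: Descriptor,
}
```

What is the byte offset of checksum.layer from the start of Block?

Descriptor: stride at 0 (size 8, align 8) → ends 8; pitch at 8 (size 4, align 4) → ends 12; layer at 12 (size 1, align 1) → ends 13; tail pad 3 to reach multiple of 8; total 16 bytes, alignment 8
dst at 0 (size 4, align 4) → ends 4
window at 4 (size 2, align 2) → ends 6
pad 2 to align 8 for src
src at 8 (size 8, align 8) → ends 16
length at 16 (size 24, align 8) → ends 40
seq at 40 (size 3, align 1) → ends 43
pad 1 to align 2 for magic
magic at 44 (size 2, align 2) → ends 46
ack at 46 (size 1, align 1) → ends 47
pad 1 to align 8 for checksum
checksum at 48 (size 16, align 8) → ends 64
within Descriptor: layer at 12
48 + 12 = 60

60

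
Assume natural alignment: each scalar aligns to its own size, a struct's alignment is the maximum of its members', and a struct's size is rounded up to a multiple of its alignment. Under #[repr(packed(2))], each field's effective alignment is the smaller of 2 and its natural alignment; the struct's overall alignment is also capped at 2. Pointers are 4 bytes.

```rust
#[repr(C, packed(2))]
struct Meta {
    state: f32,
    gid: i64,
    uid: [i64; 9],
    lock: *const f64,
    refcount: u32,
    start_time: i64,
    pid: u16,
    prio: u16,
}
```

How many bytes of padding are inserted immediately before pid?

state at 0 (size 4, align 2) → ends 4
gid at 4 (size 8, align 2) → ends 12
uid at 12 (size 72, align 2) → ends 84
lock at 84 (size 4, align 2) → ends 88
refcount at 88 (size 4, align 2) → ends 92
start_time at 92 (size 8, align 2) → ends 100
pid at 100 (size 2, align 2) → ends 102

0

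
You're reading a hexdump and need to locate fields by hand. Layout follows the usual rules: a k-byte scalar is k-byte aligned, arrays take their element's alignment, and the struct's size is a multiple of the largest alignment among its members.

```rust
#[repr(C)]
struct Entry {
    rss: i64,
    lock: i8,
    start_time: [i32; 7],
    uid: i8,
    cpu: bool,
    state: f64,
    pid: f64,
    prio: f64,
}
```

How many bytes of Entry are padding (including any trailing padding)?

@0: rss [8B, align 8] → 8
@8: lock [1B, align 1] → 9
+3 pad (align 4)
@12: start_time [28B, align 4] → 40
@40: uid [1B, align 1] → 41
@41: cpu [1B, align 1] → 42
+6 pad (align 8)
@48: state [8B, align 8] → 56
@56: pid [8B, align 8] → 64
@64: prio [8B, align 8] → 72
size 72, align 8
data bytes 63, size 72 → padding 9

9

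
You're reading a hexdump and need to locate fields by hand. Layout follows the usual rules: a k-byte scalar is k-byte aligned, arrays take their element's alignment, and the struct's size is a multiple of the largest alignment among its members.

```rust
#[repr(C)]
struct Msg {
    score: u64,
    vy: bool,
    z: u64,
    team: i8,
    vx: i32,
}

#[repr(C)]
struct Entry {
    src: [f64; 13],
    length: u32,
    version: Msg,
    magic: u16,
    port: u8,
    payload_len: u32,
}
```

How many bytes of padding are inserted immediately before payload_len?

1

Msg: 0..8  score  (8B, 8-aligned); 8..9  vy  (1B, 1-aligned); 9..16  -- padding (7B); 16..24  z  (8B, 8-aligned); 24..25  team  (1B, 1-aligned); 25..28  -- padding (3B); 28..32  vx  (4B, 4-aligned); sizeof = 32, alignof = 8
0..104  src  (104B, 8-aligned)
104..108  length  (4B, 4-aligned)
108..112  -- padding (4B)
112..144  version  (32B, 8-aligned)
144..146  magic  (2B, 2-aligned)
146..147  port  (1B, 1-aligned)
147..148  -- padding (1B)
148..152  payload_len  (4B, 4-aligned)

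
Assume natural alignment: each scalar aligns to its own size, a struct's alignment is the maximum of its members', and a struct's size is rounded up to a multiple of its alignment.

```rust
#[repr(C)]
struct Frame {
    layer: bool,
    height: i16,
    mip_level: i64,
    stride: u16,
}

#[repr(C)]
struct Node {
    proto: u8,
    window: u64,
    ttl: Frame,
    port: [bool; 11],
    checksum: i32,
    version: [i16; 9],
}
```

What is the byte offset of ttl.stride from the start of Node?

Frame: layer at 0 (size 1, align 1) → ends 1; pad 1 to align 2 for height; height at 2 (size 2, align 2) → ends 4; pad 4 to align 8 for mip_level; mip_level at 8 (size 8, align 8) → ends 16; stride at 16 (size 2, align 2) → ends 18; tail pad 6 to reach multiple of 8; total 24 bytes, alignment 8
proto at 0 (size 1, align 1) → ends 1
pad 7 to align 8 for window
window at 8 (size 8, align 8) → ends 16
ttl at 16 (size 24, align 8) → ends 40
within Frame: stride at 16
16 + 16 = 32

32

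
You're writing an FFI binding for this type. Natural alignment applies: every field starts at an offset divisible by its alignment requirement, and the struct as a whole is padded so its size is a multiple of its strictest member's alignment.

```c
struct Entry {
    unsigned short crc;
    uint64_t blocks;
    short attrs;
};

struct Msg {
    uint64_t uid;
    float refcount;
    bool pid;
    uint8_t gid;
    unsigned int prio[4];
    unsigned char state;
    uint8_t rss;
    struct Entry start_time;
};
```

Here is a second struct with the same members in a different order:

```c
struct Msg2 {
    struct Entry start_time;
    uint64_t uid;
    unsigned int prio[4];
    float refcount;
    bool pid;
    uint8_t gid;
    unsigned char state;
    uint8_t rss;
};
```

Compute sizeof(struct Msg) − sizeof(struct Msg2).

8

Entry: 0..2  crc  (2B, 2-aligned); 2..8  -- padding (6B); 8..16  blocks  (8B, 8-aligned); 16..18  attrs  (2B, 2-aligned); 18..24  -- tail padding (6B); sizeof = 24, alignof = 8
0..8  uid  (8B, 8-aligned)
8..12  refcount  (4B, 4-aligned)
12..13  pid  (1B, 1-aligned)
13..14  gid  (1B, 1-aligned)
14..16  -- padding (2B)
16..32  prio  (16B, 4-aligned)
32..33  state  (1B, 1-aligned)
33..34  rss  (1B, 1-aligned)
34..40  -- padding (6B)
40..64  start_time  (24B, 8-aligned)
sizeof = 64, alignof = 8
— Msg2 —
0..24  start_time  (24B, 8-aligned)
24..32  uid  (8B, 8-aligned)
32..48  prio  (16B, 4-aligned)
48..52  refcount  (4B, 4-aligned)
52..53  pid  (1B, 1-aligned)
53..54  gid  (1B, 1-aligned)
54..55  state  (1B, 1-aligned)
55..56  rss  (1B, 1-aligned)
sizeof = 56, alignof = 8
64 − 56 = 8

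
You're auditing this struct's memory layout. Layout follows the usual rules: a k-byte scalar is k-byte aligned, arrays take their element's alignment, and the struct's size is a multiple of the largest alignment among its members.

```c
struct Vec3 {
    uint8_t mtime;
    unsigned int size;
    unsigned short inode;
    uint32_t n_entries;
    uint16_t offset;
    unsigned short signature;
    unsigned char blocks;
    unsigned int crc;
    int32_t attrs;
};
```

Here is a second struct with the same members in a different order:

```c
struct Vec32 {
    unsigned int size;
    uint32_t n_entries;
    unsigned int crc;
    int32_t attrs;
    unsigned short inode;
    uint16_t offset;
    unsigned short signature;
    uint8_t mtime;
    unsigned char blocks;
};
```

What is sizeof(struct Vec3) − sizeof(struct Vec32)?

8

mtime at 0 (size 1, align 1) → ends 1
pad 3 to align 4 for size
size at 4 (size 4, align 4) → ends 8
inode at 8 (size 2, align 2) → ends 10
pad 2 to align 4 for n_entries
n_entries at 12 (size 4, align 4) → ends 16
offset at 16 (size 2, align 2) → ends 18
signature at 18 (size 2, align 2) → ends 20
blocks at 20 (size 1, align 1) → ends 21
pad 3 to align 4 for crc
crc at 24 (size 4, align 4) → ends 28
attrs at 28 (size 4, align 4) → ends 32
total 32 bytes, alignment 4
— Vec32 —
size at 0 (size 4, align 4) → ends 4
n_entries at 4 (size 4, align 4) → ends 8
crc at 8 (size 4, align 4) → ends 12
attrs at 12 (size 4, align 4) → ends 16
inode at 16 (size 2, align 2) → ends 18
offset at 18 (size 2, align 2) → ends 20
signature at 20 (size 2, align 2) → ends 22
mtime at 22 (size 1, align 1) → ends 23
blocks at 23 (size 1, align 1) → ends 24
total 24 bytes, alignment 4
32 − 24 = 8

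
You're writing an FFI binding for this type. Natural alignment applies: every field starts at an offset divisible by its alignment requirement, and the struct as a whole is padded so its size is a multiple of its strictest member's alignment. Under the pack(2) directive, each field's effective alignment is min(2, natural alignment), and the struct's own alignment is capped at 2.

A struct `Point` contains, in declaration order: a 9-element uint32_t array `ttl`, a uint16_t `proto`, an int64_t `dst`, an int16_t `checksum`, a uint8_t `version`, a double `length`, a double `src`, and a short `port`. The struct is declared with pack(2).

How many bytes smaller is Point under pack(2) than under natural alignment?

natural layout:
  @0: ttl [36B, align 4] → 36
  @36: proto [2B, align 2] → 38
  +2 pad (align 8)
  @40: dst [8B, align 8] → 48
  @48: checksum [2B, align 2] → 50
  @50: version [1B, align 1] → 51
  +5 pad (align 8)
  @56: length [8B, align 8] → 64
  @64: src [8B, align 8] → 72
  @72: port [2B, align 2] → 74
  +6 tail pad (align 8)
  size 80, align 8
packed(2) layout:
  @0: ttl [36B, align 2] → 36
  @36: proto [2B, align 2] → 38
  @38: dst [8B, align 2] → 46
  @46: checksum [2B, align 2] → 48
  @48: version [1B, align 1] → 49
  +1 pad (align 2)
  @50: length [8B, align 2] → 58
  @58: src [8B, align 2] → 66
  @66: port [2B, align 2] → 68
  size 68, align 2
80 − 68 = 12

12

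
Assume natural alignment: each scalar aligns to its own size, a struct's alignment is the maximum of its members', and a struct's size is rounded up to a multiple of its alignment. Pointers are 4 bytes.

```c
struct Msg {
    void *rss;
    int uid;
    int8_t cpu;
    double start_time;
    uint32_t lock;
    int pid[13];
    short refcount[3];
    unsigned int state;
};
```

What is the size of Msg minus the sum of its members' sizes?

13

@0: rss [4B, align 4] → 4
@4: uid [4B, align 4] → 8
@8: cpu [1B, align 1] → 9
+7 pad (align 8)
@16: start_time [8B, align 8] → 24
@24: lock [4B, align 4] → 28
@28: pid [52B, align 4] → 80
@80: refcount [6B, align 2] → 86
+2 pad (align 4)
@88: state [4B, align 4] → 92
+4 tail pad (align 8)
size 96, align 8
data bytes 83, size 96 → padding 13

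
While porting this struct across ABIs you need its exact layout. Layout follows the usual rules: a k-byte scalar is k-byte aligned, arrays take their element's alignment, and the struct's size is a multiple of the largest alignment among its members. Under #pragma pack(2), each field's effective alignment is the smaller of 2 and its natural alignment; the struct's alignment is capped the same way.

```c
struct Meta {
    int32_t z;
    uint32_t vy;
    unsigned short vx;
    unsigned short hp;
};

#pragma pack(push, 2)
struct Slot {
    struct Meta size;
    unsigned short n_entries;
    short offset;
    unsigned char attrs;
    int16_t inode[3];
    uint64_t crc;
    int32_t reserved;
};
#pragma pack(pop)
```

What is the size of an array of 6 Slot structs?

216

Meta: z at 0 (size 4, align 4) → ends 4; vy at 4 (size 4, align 4) → ends 8; vx at 8 (size 2, align 2) → ends 10; hp at 10 (size 2, align 2) → ends 12; total 12 bytes, alignment 4
size at 0 (size 12, align 2) → ends 12
n_entries at 12 (size 2, align 2) → ends 14
offset at 14 (size 2, align 2) → ends 16
attrs at 16 (size 1, align 1) → ends 17
pad 1 to align 2 for inode
inode at 18 (size 6, align 2) → ends 24
crc at 24 (size 8, align 2) → ends 32
reserved at 32 (size 4, align 2) → ends 36
total 36 bytes, alignment 2
array of 6: 6 × 36 = 216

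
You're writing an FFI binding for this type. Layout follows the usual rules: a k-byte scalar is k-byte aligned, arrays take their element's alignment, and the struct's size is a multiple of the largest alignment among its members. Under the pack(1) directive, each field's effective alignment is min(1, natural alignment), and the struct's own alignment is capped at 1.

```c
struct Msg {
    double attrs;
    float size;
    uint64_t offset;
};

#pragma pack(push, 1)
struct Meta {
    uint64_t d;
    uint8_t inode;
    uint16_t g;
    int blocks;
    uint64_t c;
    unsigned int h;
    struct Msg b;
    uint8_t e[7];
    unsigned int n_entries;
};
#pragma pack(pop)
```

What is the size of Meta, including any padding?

Msg: 0..8  attrs  (8B, 8-aligned); 8..12  size  (4B, 4-aligned); 12..16  -- padding (4B); 16..24  offset  (8B, 8-aligned); sizeof = 24, alignof = 8
0..8  d  (8B, 1-aligned)
8..9  inode  (1B, 1-aligned)
9..11  g  (2B, 1-aligned)
11..15  blocks  (4B, 1-aligned)
15..23  c  (8B, 1-aligned)
23..27  h  (4B, 1-aligned)
27..51  b  (24B, 1-aligned)
51..58  e  (7B, 1-aligned)
58..62  n_entries  (4B, 1-aligned)
sizeof = 62, alignof = 1

62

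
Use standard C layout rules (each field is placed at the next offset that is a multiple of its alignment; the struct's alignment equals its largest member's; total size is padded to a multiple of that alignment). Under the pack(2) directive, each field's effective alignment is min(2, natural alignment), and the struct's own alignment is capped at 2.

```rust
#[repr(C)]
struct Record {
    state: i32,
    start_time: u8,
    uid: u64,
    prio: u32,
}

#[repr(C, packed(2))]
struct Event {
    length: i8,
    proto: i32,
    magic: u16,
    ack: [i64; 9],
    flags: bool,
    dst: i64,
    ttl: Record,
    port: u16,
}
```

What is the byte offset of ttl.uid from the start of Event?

98

Record: state at 0 (size 4, align 4) → ends 4; start_time at 4 (size 1, align 1) → ends 5; pad 3 to align 8 for uid; uid at 8 (size 8, align 8) → ends 16; prio at 16 (size 4, align 4) → ends 20; tail pad 4 to reach multiple of 8; total 24 bytes, alignment 8
length at 0 (size 1, align 1) → ends 1
pad 1 to align 2 for proto
proto at 2 (size 4, align 2) → ends 6
magic at 6 (size 2, align 2) → ends 8
ack at 8 (size 72, align 2) → ends 80
flags at 80 (size 1, align 1) → ends 81
pad 1 to align 2 for dst
dst at 82 (size 8, align 2) → ends 90
ttl at 90 (size 24, align 2) → ends 114
within Record: uid at 8
90 + 8 = 98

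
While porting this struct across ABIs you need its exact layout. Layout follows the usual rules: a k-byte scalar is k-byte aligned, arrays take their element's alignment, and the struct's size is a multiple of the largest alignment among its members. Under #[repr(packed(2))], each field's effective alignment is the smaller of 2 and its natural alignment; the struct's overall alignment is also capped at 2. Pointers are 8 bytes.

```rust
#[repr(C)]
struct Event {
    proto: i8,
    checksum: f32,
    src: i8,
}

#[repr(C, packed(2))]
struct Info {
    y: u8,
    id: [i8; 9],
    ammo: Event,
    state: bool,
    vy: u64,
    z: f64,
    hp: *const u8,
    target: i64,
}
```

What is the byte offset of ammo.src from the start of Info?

Event: 0..1  proto  (1B, 1-aligned); 1..4  -- padding (3B); 4..8  checksum  (4B, 4-aligned); 8..9  src  (1B, 1-aligned); 9..12  -- tail padding (3B); sizeof = 12, alignof = 4
0..1  y  (1B, 1-aligned)
1..10  id  (9B, 1-aligned)
10..22  ammo  (12B, 2-aligned)
within Event: src at 8
10 + 8 = 18

18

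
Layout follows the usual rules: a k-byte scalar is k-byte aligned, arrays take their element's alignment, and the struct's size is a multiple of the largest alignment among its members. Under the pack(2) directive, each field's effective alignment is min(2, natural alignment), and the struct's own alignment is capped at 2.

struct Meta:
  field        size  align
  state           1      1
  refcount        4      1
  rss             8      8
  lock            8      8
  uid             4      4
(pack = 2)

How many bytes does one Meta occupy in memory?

state at 0 (size 1, align 1) → ends 1
refcount at 1 (size 4, align 1) → ends 5
pad 1 to align 2 for rss
rss at 6 (size 8, align 2) → ends 14
lock at 14 (size 8, align 2) → ends 22
uid at 22 (size 4, align 2) → ends 26
total 26 bytes, alignment 2

26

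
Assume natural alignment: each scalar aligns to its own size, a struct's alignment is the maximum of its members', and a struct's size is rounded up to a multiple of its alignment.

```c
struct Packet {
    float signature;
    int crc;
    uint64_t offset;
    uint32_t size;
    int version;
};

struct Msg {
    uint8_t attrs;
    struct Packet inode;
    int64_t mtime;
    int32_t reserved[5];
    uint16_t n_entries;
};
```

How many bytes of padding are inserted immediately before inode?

Packet: 0..4  signature  (4B, 4-aligned); 4..8  crc  (4B, 4-aligned); 8..16  offset  (8B, 8-aligned); 16..20  size  (4B, 4-aligned); 20..24  version  (4B, 4-aligned); sizeof = 24, alignof = 8
0..1  attrs  (1B, 1-aligned)
1..8  -- padding (7B)
8..32  inode  (24B, 8-aligned)

7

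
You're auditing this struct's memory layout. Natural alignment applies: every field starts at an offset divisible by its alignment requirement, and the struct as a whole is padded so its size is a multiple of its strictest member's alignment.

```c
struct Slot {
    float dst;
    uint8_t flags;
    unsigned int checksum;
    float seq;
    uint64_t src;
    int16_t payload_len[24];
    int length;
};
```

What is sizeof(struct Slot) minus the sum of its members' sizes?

7

0..4  dst  (4B, 4-aligned)
4..5  flags  (1B, 1-aligned)
5..8  -- padding (3B)
8..12  checksum  (4B, 4-aligned)
12..16  seq  (4B, 4-aligned)
16..24  src  (8B, 8-aligned)
24..72  payload_len  (48B, 2-aligned)
72..76  length  (4B, 4-aligned)
76..80  -- tail padding (4B)
sizeof = 80, alignof = 8
data bytes 73, size 80 → padding 7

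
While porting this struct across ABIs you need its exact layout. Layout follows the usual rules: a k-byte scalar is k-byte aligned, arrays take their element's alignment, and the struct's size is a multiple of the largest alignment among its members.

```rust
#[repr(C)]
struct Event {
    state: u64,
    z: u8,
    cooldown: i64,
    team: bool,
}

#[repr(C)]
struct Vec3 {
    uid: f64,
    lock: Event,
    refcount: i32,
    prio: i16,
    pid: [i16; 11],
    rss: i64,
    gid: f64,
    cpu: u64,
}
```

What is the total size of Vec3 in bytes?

Event: 0..8  state  (8B, 8-aligned); 8..9  z  (1B, 1-aligned); 9..16  -- padding (7B); 16..24  cooldown  (8B, 8-aligned); 24..25  team  (1B, 1-aligned); 25..32  -- tail padding (7B); sizeof = 32, alignof = 8
0..8  uid  (8B, 8-aligned)
8..40  lock  (32B, 8-aligned)
40..44  refcount  (4B, 4-aligned)
44..46  prio  (2B, 2-aligned)
46..68  pid  (22B, 2-aligned)
68..72  -- padding (4B)
72..80  rss  (8B, 8-aligned)
80..88  gid  (8B, 8-aligned)
88..96  cpu  (8B, 8-aligned)
sizeof = 96, alignof = 8

96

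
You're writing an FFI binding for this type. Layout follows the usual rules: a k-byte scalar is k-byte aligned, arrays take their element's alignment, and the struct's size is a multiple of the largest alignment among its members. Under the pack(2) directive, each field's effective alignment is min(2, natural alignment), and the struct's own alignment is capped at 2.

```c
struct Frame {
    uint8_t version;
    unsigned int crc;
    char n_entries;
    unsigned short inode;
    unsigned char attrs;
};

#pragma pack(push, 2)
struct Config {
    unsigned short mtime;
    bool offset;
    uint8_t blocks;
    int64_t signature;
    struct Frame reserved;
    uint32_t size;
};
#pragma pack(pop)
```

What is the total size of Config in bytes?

32

Frame: @0: version [1B, align 1] → 1; +3 pad (align 4); @4: crc [4B, align 4] → 8; @8: n_entries [1B, align 1] → 9; +1 pad (align 2); @10: inode [2B, align 2] → 12; @12: attrs [1B, align 1] → 13; +3 tail pad (align 4); size 16, align 4
@0: mtime [2B, align 2] → 2
@2: offset [1B, align 1] → 3
@3: blocks [1B, align 1] → 4
@4: signature [8B, align 2] → 12
@12: reserved [16B, align 2] → 28
@28: size [4B, align 2] → 32
size 32, align 2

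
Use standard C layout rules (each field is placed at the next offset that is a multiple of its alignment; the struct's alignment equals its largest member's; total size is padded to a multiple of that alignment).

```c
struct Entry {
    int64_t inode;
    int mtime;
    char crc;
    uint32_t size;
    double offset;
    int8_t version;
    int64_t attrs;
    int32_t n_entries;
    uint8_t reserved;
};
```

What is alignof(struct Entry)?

member alignments: inode=8, mtime=4, crc=1, size=4, offset=8, version=1, attrs=8, n_entries=4, reserved=1
max = 8

8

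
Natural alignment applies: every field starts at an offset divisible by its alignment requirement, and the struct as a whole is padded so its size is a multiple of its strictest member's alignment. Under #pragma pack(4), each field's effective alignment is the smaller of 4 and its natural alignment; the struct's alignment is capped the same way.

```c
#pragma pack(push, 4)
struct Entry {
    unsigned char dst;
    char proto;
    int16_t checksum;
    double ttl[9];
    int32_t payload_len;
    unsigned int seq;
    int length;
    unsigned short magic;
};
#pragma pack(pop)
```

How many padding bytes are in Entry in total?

0..1  dst  (1B, 1-aligned)
1..2  proto  (1B, 1-aligned)
2..4  checksum  (2B, 2-aligned)
4..76  ttl  (72B, 4-aligned)
76..80  payload_len  (4B, 4-aligned)
80..84  seq  (4B, 4-aligned)
84..88  length  (4B, 4-aligned)
88..90  magic  (2B, 2-aligned)
90..92  -- tail padding (2B)
sizeof = 92, alignof = 4
data bytes 90, size 92 → padding 2

2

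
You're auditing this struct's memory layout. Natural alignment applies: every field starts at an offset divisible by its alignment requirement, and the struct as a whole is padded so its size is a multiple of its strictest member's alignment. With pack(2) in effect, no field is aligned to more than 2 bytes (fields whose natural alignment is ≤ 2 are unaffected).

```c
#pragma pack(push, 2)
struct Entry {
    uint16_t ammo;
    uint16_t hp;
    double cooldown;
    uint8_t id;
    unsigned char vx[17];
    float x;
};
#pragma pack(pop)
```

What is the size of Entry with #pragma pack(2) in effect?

34

0..2  ammo  (2B, 2-aligned)
2..4  hp  (2B, 2-aligned)
4..12  cooldown  (8B, 2-aligned)
12..13  id  (1B, 1-aligned)
13..30  vx  (17B, 1-aligned)
30..34  x  (4B, 2-aligned)
sizeof = 34, alignof = 2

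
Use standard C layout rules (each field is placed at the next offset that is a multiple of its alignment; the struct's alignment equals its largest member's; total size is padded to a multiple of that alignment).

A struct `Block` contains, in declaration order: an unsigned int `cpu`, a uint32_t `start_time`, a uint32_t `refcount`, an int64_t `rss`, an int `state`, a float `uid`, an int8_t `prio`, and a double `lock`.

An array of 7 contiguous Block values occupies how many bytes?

cpu at 0 (size 4, align 4) → ends 4
start_time at 4 (size 4, align 4) → ends 8
refcount at 8 (size 4, align 4) → ends 12
pad 4 to align 8 for rss
rss at 16 (size 8, align 8) → ends 24
state at 24 (size 4, align 4) → ends 28
uid at 28 (size 4, align 4) → ends 32
prio at 32 (size 1, align 1) → ends 33
pad 7 to align 8 for lock
lock at 40 (size 8, align 8) → ends 48
total 48 bytes, alignment 8
array of 7: 7 × 48 = 336

336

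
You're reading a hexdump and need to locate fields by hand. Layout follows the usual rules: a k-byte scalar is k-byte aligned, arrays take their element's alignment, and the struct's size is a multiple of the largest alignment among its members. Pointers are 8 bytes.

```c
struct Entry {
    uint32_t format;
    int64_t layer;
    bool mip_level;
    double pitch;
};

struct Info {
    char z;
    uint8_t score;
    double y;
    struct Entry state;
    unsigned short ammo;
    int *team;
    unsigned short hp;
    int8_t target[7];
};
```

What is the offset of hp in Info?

Entry: format at 0 (size 4, align 4) → ends 4; pad 4 to align 8 for layer; layer at 8 (size 8, align 8) → ends 16; mip_level at 16 (size 1, align 1) → ends 17; pad 7 to align 8 for pitch; pitch at 24 (size 8, align 8) → ends 32; total 32 bytes, alignment 8
z at 0 (size 1, align 1) → ends 1
score at 1 (size 1, align 1) → ends 2
pad 6 to align 8 for y
y at 8 (size 8, align 8) → ends 16
state at 16 (size 32, align 8) → ends 48
ammo at 48 (size 2, align 2) → ends 50
pad 6 to align 8 for team
team at 56 (size 8, align 8) → ends 64
hp at 64 (size 2, align 2) → ends 66

64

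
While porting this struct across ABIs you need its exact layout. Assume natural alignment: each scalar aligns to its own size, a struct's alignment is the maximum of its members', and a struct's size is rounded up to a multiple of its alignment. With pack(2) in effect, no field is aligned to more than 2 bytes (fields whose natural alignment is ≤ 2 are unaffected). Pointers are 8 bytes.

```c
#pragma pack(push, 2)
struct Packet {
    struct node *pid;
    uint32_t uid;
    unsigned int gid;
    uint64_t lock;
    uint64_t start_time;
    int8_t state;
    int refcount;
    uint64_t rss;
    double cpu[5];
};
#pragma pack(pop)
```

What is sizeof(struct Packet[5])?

430

@0: pid [8B, align 2] → 8
@8: uid [4B, align 2] → 12
@12: gid [4B, align 2] → 16
@16: lock [8B, align 2] → 24
@24: start_time [8B, align 2] → 32
@32: state [1B, align 1] → 33
+1 pad (align 2)
@34: refcount [4B, align 2] → 38
@38: rss [8B, align 2] → 46
@46: cpu [40B, align 2] → 86
size 86, align 2
array of 5: 5 × 86 = 430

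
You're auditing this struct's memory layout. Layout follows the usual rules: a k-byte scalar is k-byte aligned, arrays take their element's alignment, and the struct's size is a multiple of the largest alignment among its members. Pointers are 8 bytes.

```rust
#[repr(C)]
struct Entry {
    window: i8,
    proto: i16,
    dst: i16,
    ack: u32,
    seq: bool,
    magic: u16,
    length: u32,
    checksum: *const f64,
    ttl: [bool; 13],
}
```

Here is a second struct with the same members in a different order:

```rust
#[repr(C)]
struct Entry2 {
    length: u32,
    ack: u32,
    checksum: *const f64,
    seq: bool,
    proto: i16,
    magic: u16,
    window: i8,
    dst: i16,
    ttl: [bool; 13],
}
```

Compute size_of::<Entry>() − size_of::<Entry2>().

@0: window [1B, align 1] → 1
+1 pad (align 2)
@2: proto [2B, align 2] → 4
@4: dst [2B, align 2] → 6
+2 pad (align 4)
@8: ack [4B, align 4] → 12
@12: seq [1B, align 1] → 13
+1 pad (align 2)
@14: magic [2B, align 2] → 16
@16: length [4B, align 4] → 20
+4 pad (align 8)
@24: checksum [8B, align 8] → 32
@32: ttl [13B, align 1] → 45
+3 tail pad (align 8)
size 48, align 8
— Entry2 —
@0: length [4B, align 4] → 4
@4: ack [4B, align 4] → 8
@8: checksum [8B, align 8] → 16
@16: seq [1B, align 1] → 17
+1 pad (align 2)
@18: proto [2B, align 2] → 20
@20: magic [2B, align 2] → 22
@22: window [1B, align 1] → 23
+1 pad (align 2)
@24: dst [2B, align 2] → 26
@26: ttl [13B, align 1] → 39
+1 tail pad (align 8)
size 40, align 8
48 − 40 = 8

8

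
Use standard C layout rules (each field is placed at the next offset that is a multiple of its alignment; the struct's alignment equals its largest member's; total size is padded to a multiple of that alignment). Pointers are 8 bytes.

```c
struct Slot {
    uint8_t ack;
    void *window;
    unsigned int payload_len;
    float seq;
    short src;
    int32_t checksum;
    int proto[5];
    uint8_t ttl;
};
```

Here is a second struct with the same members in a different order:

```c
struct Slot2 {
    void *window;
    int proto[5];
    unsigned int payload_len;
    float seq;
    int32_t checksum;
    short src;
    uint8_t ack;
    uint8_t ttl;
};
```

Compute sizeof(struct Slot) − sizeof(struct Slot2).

0..1  ack  (1B, 1-aligned)
1..8  -- padding (7B)
8..16  window  (8B, 8-aligned)
16..20  payload_len  (4B, 4-aligned)
20..24  seq  (4B, 4-aligned)
24..26  src  (2B, 2-aligned)
26..28  -- padding (2B)
28..32  checksum  (4B, 4-aligned)
32..52  proto  (20B, 4-aligned)
52..53  ttl  (1B, 1-aligned)
53..56  -- tail padding (3B)
sizeof = 56, alignof = 8
— Slot2 —
0..8  window  (8B, 8-aligned)
8..28  proto  (20B, 4-aligned)
28..32  payload_len  (4B, 4-aligned)
32..36  seq  (4B, 4-aligned)
36..40  checksum  (4B, 4-aligned)
40..42  src  (2B, 2-aligned)
42..43  ack  (1B, 1-aligned)
43..44  ttl  (1B, 1-aligned)
44..48  -- tail padding (4B)
sizeof = 48, alignof = 8
56 − 48 = 8

8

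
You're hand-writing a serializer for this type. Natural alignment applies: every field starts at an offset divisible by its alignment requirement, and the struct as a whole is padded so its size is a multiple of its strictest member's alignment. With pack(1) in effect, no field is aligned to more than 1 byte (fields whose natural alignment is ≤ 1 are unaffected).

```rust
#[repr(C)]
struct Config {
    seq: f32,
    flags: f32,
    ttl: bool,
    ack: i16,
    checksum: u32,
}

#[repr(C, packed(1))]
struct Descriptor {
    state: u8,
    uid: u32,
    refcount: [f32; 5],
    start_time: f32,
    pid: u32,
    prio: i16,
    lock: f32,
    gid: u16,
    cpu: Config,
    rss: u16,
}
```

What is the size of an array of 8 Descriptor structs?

472

Config: 0..4  seq  (4B, 4-aligned); 4..8  flags  (4B, 4-aligned); 8..9  ttl  (1B, 1-aligned); 9..10  -- padding (1B); 10..12  ack  (2B, 2-aligned); 12..16  checksum  (4B, 4-aligned); sizeof = 16, alignof = 4
0..1  state  (1B, 1-aligned)
1..5  uid  (4B, 1-aligned)
5..25  refcount  (20B, 1-aligned)
25..29  start_time  (4B, 1-aligned)
29..33  pid  (4B, 1-aligned)
33..35  prio  (2B, 1-aligned)
35..39  lock  (4B, 1-aligned)
39..41  gid  (2B, 1-aligned)
41..57  cpu  (16B, 1-aligned)
57..59  rss  (2B, 1-aligned)
sizeof = 59, alignof = 1
array of 8: 8 × 59 = 472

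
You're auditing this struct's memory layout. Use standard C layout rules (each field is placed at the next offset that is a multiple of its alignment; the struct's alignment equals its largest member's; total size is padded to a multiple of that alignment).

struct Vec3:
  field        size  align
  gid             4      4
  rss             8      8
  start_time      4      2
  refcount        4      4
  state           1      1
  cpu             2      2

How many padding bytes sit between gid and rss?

4

0..4  gid  (4B, 4-aligned)
4..8  -- padding (4B)
8..16  rss  (8B, 8-aligned)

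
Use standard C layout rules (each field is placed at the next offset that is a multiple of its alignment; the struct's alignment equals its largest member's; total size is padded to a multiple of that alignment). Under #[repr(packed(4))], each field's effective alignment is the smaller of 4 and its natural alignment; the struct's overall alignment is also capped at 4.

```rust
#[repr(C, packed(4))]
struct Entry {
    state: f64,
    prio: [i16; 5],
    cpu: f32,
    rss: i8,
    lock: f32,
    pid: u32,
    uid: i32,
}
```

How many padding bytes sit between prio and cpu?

@0: state [8B, align 4] → 8
@8: prio [10B, align 2] → 18
+2 pad (align 4)
@20: cpu [4B, align 4] → 24

2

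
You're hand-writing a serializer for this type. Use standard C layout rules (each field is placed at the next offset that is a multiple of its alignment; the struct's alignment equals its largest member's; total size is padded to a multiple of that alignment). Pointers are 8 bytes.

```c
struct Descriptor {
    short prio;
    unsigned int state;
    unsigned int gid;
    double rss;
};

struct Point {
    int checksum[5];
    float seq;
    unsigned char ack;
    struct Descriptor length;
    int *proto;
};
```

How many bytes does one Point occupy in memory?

64

Descriptor: prio at 0 (size 2, align 2) → ends 2; pad 2 to align 4 for state; state at 4 (size 4, align 4) → ends 8; gid at 8 (size 4, align 4) → ends 12; pad 4 to align 8 for rss; rss at 16 (size 8, align 8) → ends 24; total 24 bytes, alignment 8
checksum at 0 (size 20, align 4) → ends 20
seq at 20 (size 4, align 4) → ends 24
ack at 24 (size 1, align 1) → ends 25
pad 7 to align 8 for length
length at 32 (size 24, align 8) → ends 56
proto at 56 (size 8, align 8) → ends 64
total 64 bytes, alignment 8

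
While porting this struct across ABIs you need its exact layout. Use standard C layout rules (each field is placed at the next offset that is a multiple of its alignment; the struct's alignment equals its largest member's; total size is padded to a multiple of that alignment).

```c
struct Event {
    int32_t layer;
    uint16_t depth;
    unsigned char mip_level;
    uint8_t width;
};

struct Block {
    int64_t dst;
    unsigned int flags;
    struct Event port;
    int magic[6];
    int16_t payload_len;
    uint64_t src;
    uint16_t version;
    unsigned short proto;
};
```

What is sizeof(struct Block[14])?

Event: 0..4  layer  (4B, 4-aligned); 4..6  depth  (2B, 2-aligned); 6..7  mip_level  (1B, 1-aligned); 7..8  width  (1B, 1-aligned); sizeof = 8, alignof = 4
0..8  dst  (8B, 8-aligned)
8..12  flags  (4B, 4-aligned)
12..20  port  (8B, 4-aligned)
20..44  magic  (24B, 4-aligned)
44..46  payload_len  (2B, 2-aligned)
46..48  -- padding (2B)
48..56  src  (8B, 8-aligned)
56..58  version  (2B, 2-aligned)
58..60  proto  (2B, 2-aligned)
60..64  -- tail padding (4B)
sizeof = 64, alignof = 8
array of 14: 14 × 64 = 896

896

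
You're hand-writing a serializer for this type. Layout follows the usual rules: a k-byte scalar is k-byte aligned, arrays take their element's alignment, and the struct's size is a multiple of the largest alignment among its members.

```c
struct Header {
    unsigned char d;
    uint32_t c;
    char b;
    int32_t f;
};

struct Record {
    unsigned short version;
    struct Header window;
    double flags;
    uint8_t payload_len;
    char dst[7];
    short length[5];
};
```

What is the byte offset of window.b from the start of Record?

Header: 0..1  d  (1B, 1-aligned); 1..4  -- padding (3B); 4..8  c  (4B, 4-aligned); 8..9  b  (1B, 1-aligned); 9..12  -- padding (3B); 12..16  f  (4B, 4-aligned); sizeof = 16, alignof = 4
0..2  version  (2B, 2-aligned)
2..4  -- padding (2B)
4..20  window  (16B, 4-aligned)
within Header: b at 8
4 + 8 = 12

12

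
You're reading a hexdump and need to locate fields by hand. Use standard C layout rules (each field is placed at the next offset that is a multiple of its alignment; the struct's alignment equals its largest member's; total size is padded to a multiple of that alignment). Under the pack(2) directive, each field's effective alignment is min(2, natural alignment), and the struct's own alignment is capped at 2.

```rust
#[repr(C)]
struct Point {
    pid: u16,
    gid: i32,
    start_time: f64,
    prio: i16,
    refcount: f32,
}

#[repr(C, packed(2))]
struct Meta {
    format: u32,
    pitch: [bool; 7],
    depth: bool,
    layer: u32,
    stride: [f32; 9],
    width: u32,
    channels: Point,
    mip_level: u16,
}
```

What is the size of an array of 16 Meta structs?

1312

Point: @0: pid [2B, align 2] → 2; +2 pad (align 4); @4: gid [4B, align 4] → 8; @8: start_time [8B, align 8] → 16; @16: prio [2B, align 2] → 18; +2 pad (align 4); @20: refcount [4B, align 4] → 24; size 24, align 8
@0: format [4B, align 2] → 4
@4: pitch [7B, align 1] → 11
@11: depth [1B, align 1] → 12
@12: layer [4B, align 2] → 16
@16: stride [36B, align 2] → 52
@52: width [4B, align 2] → 56
@56: channels [24B, align 2] → 80
@80: mip_level [2B, align 2] → 82
size 82, align 2
array of 16: 16 × 82 = 1312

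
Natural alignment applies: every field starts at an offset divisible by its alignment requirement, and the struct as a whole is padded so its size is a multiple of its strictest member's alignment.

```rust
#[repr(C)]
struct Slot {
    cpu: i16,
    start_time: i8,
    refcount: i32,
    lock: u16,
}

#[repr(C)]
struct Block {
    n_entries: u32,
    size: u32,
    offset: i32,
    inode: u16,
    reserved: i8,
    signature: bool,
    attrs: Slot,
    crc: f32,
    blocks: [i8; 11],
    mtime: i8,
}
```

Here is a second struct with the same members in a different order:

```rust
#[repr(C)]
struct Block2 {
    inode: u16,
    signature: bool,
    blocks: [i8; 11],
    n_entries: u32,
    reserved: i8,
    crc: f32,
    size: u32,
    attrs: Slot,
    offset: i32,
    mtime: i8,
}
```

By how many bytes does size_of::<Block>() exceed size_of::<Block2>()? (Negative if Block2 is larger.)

Slot: 0..2  cpu  (2B, 2-aligned); 2..3  start_time  (1B, 1-aligned); 3..4  -- padding (1B); 4..8  refcount  (4B, 4-aligned); 8..10  lock  (2B, 2-aligned); 10..12  -- tail padding (2B); sizeof = 12, alignof = 4
0..4  n_entries  (4B, 4-aligned)
4..8  size  (4B, 4-aligned)
8..12  offset  (4B, 4-aligned)
12..14  inode  (2B, 2-aligned)
14..15  reserved  (1B, 1-aligned)
15..16  signature  (1B, 1-aligned)
16..28  attrs  (12B, 4-aligned)
28..32  crc  (4B, 4-aligned)
32..43  blocks  (11B, 1-aligned)
43..44  mtime  (1B, 1-aligned)
sizeof = 44, alignof = 4
— Block2 —
0..2  inode  (2B, 2-aligned)
2..3  signature  (1B, 1-aligned)
3..14  blocks  (11B, 1-aligned)
14..16  -- padding (2B)
16..20  n_entries  (4B, 4-aligned)
20..21  reserved  (1B, 1-aligned)
21..24  -- padding (3B)
24..28  crc  (4B, 4-aligned)
28..32  size  (4B, 4-aligned)
32..44  attrs  (12B, 4-aligned)
44..48  offset  (4B, 4-aligned)
48..49  mtime  (1B, 1-aligned)
49..52  -- tail padding (3B)
sizeof = 52, alignof = 4
44 − 52 = -8

-8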